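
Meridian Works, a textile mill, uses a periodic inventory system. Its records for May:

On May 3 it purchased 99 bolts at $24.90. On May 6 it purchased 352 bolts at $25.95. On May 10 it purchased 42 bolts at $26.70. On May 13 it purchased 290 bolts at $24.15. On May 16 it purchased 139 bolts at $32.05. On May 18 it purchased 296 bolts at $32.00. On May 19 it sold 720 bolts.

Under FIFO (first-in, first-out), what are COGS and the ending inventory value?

May 19, 720 sold [FIFO — oldest first]: 99 @ $24.90 + 352 @ $25.95 + 42 @ $26.70 + 227 @ $24.15 = $18,202.95
Ending inventory: 63 @ $24.15 + 139 @ $32.05 + 296 @ $32.00 = $15,448.40

COGS = $18,202.95; ending inventory = $15,448.40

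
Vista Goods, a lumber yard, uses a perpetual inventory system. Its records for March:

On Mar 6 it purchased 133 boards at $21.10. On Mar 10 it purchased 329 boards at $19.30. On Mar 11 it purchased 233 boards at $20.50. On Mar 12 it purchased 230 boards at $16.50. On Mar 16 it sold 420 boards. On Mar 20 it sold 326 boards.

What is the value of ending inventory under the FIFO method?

Ending inventory = $2,953.50

Mar 16, 420 sold [FIFO — oldest first]: 133 @ $21.10 + 287 @ $19.30 = $8,345.40
Mar 20, 326 sold [FIFO — oldest first]: 42 @ $19.30 + 233 @ $20.50 + 51 @ $16.50 = $6,428.60
Total COGS = $8,345.40 + $6,428.60 = $14,774.00
Ending inventory: 179 @ $16.50 = $2,953.50
Check: goods available $17,727.50 = COGS $14,774.00 + ending $2,953.50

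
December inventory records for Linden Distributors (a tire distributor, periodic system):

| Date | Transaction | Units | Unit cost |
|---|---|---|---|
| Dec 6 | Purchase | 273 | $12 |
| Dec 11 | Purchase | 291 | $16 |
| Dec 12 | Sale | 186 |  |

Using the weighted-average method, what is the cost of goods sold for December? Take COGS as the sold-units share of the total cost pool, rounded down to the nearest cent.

COGS = $2,615.87

Dec 12, sell 186: 186/564 × $7,932.00 → $2,615.87
Ending inventory (cost pool remaining) = $5,316.13
Check: goods available $7,932.00 = COGS $2,615.87 + ending $5,316.13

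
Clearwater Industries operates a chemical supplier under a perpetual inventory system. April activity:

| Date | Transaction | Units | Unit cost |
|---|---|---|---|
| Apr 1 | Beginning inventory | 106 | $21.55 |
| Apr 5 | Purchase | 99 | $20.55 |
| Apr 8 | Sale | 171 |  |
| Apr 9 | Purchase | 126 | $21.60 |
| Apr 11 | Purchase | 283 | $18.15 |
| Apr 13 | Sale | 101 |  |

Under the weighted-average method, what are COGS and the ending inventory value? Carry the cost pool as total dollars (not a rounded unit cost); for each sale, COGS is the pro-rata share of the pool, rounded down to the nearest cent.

After Apr 1: 106 on hand, pool $2,284.30 (≈ $21.5500 each)
After Apr 5: 205 on hand, pool $4,318.75 (≈ $21.0671 each)
Apr 8, sell 171: 171/205 × $4,318.75 → $3,602.46
After Apr 9: 160 on hand, pool $3,437.89 (≈ $21.4868 each)
After Apr 11: 443 on hand, pool $8,574.34 (≈ $19.3552 each)
Apr 13, sell 101: 101/443 × $8,574.34 → $1,954.87
Total COGS = $3,602.46 + $1,954.87 = $5,557.33
Ending inventory (cost pool remaining) = $6,619.47

COGS = $5,557.33; ending inventory = $6,619.47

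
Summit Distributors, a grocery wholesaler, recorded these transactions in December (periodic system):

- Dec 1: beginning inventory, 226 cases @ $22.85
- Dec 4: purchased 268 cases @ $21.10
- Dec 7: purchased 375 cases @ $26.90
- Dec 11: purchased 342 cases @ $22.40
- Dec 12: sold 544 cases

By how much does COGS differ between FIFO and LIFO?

$930.70

FIFO COGS: 226 @ $22.85 + 268 @ $21.10 + 50 @ $26.90 = $12,163.90
LIFO COGS: 342 @ $22.40 + 202 @ $26.90 = $13,094.60
Difference = |$12,163.90 − $13,094.60| = $930.70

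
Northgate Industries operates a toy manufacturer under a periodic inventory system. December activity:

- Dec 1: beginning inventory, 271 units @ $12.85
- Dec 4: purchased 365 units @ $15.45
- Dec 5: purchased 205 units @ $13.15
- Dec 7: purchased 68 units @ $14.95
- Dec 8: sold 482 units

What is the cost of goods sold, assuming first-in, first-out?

COGS = $6,742.30

Dec 8, 482 sold [FIFO — oldest first]: 271 @ $12.85 + 211 @ $15.45 = $6,742.30
Ending inventory: 154 @ $15.45 + 205 @ $13.15 + 68 @ $14.95 = $6,091.65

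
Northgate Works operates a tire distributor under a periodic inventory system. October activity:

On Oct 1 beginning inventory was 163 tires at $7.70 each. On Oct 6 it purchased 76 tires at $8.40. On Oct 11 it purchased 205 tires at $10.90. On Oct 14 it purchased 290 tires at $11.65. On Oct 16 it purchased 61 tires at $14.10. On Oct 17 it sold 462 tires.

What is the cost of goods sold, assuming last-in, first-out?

Oct 17, 462 sold [LIFO — newest first]: 61 @ $14.10 + 290 @ $11.65 + 111 @ $10.90 = $5,448.50
Ending inventory: 163 @ $7.70 + 76 @ $8.40 + 94 @ $10.90 = $2,918.10
Check: goods available $8,366.60 = COGS $5,448.50 + ending $2,918.10

COGS = $5,448.50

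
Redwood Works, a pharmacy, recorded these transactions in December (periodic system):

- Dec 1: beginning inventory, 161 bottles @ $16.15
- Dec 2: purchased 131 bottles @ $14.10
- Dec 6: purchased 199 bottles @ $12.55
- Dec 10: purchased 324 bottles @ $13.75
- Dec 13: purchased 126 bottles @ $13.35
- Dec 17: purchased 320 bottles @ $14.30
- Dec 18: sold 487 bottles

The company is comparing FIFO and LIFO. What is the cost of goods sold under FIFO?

FIFO COGS: 161 @ $16.15 + 131 @ $14.10 + 195 @ $12.55 = $6,894.50
LIFO COGS: 320 @ $14.30 + 126 @ $13.35 + 41 @ $13.75 = $6,821.85

COGS = $6,894.50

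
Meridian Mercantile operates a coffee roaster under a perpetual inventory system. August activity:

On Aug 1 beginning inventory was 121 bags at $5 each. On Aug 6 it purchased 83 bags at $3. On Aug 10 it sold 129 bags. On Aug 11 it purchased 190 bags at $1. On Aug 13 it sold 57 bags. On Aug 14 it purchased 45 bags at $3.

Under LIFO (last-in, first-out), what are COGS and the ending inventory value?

COGS = $536; ending inventory = $643

Aug 10, 129 sold [LIFO — newest first]: 83 @ $3 + 46 @ $5 = $479
Aug 13, 57 sold [LIFO — newest first]: 57 @ $1 = $57
Total COGS = $479 + $57 = $536
Ending inventory: 75 @ $5 + 133 @ $1 + 45 @ $3 = $643
Check: goods available $1,179 = COGS $536 + ending $643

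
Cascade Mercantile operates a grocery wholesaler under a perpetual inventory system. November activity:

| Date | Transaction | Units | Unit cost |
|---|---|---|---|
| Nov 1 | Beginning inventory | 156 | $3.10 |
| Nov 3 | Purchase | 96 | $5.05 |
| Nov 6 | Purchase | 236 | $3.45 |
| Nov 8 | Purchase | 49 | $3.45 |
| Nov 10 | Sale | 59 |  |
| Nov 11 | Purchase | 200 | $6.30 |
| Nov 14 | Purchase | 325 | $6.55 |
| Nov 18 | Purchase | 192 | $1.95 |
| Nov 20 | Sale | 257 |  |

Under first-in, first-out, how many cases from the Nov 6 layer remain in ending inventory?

Nov 10, 59 sold [FIFO — oldest first]: 59 @ $3.10 = $182.90
Nov 20, 257 sold [FIFO — oldest first]: 97 @ $3.10 + 96 @ $5.05 + 64 @ $3.45 = $1,006.30
Total COGS = $182.90 + $1,006.30 = $1,189.20
Ending inventory: 172 @ $3.45 + 49 @ $3.45 + 200 @ $6.30 + 325 @ $6.55 + 192 @ $1.95 = $4,525.60

172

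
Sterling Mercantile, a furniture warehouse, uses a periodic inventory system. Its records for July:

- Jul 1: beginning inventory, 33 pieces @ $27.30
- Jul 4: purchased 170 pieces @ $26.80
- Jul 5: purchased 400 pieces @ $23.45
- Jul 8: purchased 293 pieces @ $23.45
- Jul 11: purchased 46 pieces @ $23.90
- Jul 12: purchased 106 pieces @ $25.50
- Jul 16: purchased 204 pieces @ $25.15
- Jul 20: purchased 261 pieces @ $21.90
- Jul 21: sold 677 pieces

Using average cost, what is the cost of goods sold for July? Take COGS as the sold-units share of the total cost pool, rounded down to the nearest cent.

Jul 21, sell 677: 677/1513 × $36,356.65 → $16,267.97
Ending inventory (cost pool remaining) = $20,088.68
Check: goods available $36,356.65 = COGS $16,267.97 + ending $20,088.68

COGS = $16,267.97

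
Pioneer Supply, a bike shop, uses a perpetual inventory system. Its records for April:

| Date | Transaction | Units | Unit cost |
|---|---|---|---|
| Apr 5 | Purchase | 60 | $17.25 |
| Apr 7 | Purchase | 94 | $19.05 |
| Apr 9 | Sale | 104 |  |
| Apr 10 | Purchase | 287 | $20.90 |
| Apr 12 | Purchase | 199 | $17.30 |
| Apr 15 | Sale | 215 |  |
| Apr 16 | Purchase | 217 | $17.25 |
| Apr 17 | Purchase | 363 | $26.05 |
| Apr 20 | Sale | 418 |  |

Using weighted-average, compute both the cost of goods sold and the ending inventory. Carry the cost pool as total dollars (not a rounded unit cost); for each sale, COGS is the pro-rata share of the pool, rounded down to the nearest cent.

COGS = $15,064.78; ending inventory = $10,401.32

After Apr 5: 60 on hand, pool $1,035.00 (≈ $17.2500 each)
After Apr 7: 154 on hand, pool $2,825.70 (≈ $18.3487 each)
Apr 9, sell 104: 104/154 × $2,825.70 → $1,908.26
After Apr 10: 337 on hand, pool $6,915.74 (≈ $20.5215 each)
After Apr 12: 536 on hand, pool $10,358.44 (≈ $19.3254 each)
Apr 15, sell 215: 215/536 × $10,358.44 → $4,154.97
After Apr 16: 538 on hand, pool $9,946.72 (≈ $18.4883 each)
After Apr 17: 901 on hand, pool $19,402.87 (≈ $21.5348 each)
Apr 20, sell 418: 418/901 × $19,402.87 → $9,001.55
Total COGS = $1,908.26 + $4,154.97 + $9,001.55 = $15,064.78
Ending inventory (cost pool remaining) = $10,401.32
Check: goods available $25,466.10 = COGS $15,064.78 + ending $10,401.32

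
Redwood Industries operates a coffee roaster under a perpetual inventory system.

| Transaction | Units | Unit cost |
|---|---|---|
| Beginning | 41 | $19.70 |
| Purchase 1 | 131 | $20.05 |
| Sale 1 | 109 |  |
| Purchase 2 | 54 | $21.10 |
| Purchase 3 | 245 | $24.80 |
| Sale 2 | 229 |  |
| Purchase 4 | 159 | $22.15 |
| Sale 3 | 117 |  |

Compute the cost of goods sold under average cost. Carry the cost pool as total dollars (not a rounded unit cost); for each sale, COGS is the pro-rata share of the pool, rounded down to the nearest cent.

COGS = $10,195.06

After Beginning: 41 on hand, pool $807.70 (≈ $19.7000 each)
After Purchase 1: 172 on hand, pool $3,434.25 (≈ $19.9666 each)
Sale 1, sell 109: 109/172 × $3,434.25 → $2,176.35
After Purchase 2: 117 on hand, pool $2,397.30 (≈ $20.4897 each)
After Purchase 3: 362 on hand, pool $8,473.30 (≈ $23.4069 each)
Sale 2, sell 229: 229/362 × $8,473.30 → $5,360.18
After Purchase 4: 292 on hand, pool $6,634.97 (≈ $22.7225 each)
Sale 3, sell 117: 117/292 × $6,634.97 → $2,658.53
Total COGS = $2,176.35 + $5,360.18 + $2,658.53 = $10,195.06
Ending inventory (cost pool remaining) = $3,976.44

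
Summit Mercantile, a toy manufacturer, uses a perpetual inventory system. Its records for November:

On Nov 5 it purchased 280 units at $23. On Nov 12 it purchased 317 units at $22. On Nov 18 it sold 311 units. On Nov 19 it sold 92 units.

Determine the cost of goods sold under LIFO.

Nov 18, 311 sold [LIFO — newest first]: 311 @ $22 = $6,842
Nov 19, 92 sold [LIFO — newest first]: 6 @ $22 + 86 @ $23 = $2,110
Total COGS = $6,842 + $2,110 = $8,952
Ending inventory: 194 @ $23 = $4,462
Check: goods available $13,414 = COGS $8,952 + ending $4,462

COGS = $8,952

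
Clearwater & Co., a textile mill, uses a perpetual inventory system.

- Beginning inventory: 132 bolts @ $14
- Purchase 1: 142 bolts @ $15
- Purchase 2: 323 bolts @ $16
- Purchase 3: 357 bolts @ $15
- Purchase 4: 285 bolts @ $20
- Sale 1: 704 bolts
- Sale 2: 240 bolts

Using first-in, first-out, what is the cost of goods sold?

COGS = $14,351

Sale 1 (704) [FIFO — oldest first]: 132 @ $14 + 142 @ $15 + 323 @ $16 + 107 @ $15 = $10,751
Sale 2 (240) [FIFO — oldest first]: 240 @ $15 = $3,600
Total COGS = $10,751 + $3,600 = $14,351
Ending inventory: 10 @ $15 + 285 @ $20 = $5,850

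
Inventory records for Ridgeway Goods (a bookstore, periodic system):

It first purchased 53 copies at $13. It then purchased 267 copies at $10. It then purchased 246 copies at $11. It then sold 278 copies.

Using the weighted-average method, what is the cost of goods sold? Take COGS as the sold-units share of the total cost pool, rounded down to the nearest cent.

COGS = $2,978.92

Sale 1, sell 278: 278/566 × $6,065.00 → $2,978.92
Ending inventory (cost pool remaining) = $3,086.08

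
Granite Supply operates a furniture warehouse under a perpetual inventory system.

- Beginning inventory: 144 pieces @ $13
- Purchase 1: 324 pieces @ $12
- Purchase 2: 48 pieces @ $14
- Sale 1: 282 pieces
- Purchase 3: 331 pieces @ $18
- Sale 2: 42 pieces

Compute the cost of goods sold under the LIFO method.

COGS = $4,236

Sale 1 (282) [LIFO — newest first]: 48 @ $14 + 234 @ $12 = $3,480
Sale 2 (42) [LIFO — newest first]: 42 @ $18 = $756
Total COGS = $3,480 + $756 = $4,236
Ending inventory: 144 @ $13 + 90 @ $12 + 289 @ $18 = $8,154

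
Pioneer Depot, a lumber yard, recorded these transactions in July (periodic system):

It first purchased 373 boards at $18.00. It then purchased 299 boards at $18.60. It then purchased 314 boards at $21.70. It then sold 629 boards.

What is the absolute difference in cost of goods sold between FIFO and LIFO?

FIFO COGS: 373 @ $18.00 + 256 @ $18.60 = $11,475.60
LIFO COGS: 314 @ $21.70 + 299 @ $18.60 + 16 @ $18.00 = $12,663.20
Difference = |$11,475.60 − $12,663.20| = $1,187.60

$1,187.60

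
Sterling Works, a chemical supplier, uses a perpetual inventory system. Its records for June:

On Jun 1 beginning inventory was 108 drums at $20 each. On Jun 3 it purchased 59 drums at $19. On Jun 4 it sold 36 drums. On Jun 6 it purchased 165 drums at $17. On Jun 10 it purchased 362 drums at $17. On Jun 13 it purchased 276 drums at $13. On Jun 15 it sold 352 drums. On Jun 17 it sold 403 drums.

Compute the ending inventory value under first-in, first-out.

Ending inventory = $2,327

Jun 4, 36 sold [FIFO — oldest first]: 36 @ $20 = $720
Jun 15, 352 sold [FIFO — oldest first]: 72 @ $20 + 59 @ $19 + 165 @ $17 + 56 @ $17 = $6,318
Jun 17, 403 sold [FIFO — oldest first]: 306 @ $17 + 97 @ $13 = $6,463
Total COGS = $720 + $6,318 + $6,463 = $13,501
Ending inventory: 179 @ $13 = $2,327
Check: goods available $15,828 = COGS $13,501 + ending $2,327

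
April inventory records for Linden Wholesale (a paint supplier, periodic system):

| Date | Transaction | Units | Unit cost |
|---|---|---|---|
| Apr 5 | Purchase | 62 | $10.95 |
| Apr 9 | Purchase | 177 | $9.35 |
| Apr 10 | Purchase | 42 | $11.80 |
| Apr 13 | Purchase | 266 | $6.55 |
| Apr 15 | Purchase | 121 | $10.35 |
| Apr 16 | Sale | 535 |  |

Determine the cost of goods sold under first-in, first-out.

COGS = $4,493.15

Apr 16, 535 sold [FIFO — oldest first]: 62 @ $10.95 + 177 @ $9.35 + 42 @ $11.80 + 254 @ $6.55 = $4,493.15
Ending inventory: 12 @ $6.55 + 121 @ $10.35 = $1,330.95
Check: goods available $5,824.10 = COGS $4,493.15 + ending $1,330.95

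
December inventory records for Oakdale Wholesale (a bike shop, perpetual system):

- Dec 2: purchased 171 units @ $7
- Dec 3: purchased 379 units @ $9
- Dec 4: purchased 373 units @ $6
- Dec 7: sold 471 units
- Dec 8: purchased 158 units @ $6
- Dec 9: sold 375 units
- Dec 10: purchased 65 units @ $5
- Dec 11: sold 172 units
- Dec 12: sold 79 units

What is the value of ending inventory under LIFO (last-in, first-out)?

Ending inventory = $343

Dec 7, 471 sold [LIFO — newest first]: 373 @ $6 + 98 @ $9 = $3,120
Dec 9, 375 sold [LIFO — newest first]: 158 @ $6 + 217 @ $9 = $2,901
Dec 11, 172 sold [LIFO — newest first]: 65 @ $5 + 64 @ $9 + 43 @ $7 = $1,202
Dec 12, 79 sold [LIFO — newest first]: 79 @ $7 = $553
Total COGS = $3,120 + $2,901 + $1,202 + $553 = $7,776
Ending inventory: 49 @ $7 = $343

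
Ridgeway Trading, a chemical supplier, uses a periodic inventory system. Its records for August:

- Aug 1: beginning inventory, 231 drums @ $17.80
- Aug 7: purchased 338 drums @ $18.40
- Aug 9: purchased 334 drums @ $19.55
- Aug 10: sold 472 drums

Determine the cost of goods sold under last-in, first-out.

COGS = $9,068.90

Aug 10, 472 sold [LIFO — newest first]: 334 @ $19.55 + 138 @ $18.40 = $9,068.90
Ending inventory: 231 @ $17.80 + 200 @ $18.40 = $7,791.80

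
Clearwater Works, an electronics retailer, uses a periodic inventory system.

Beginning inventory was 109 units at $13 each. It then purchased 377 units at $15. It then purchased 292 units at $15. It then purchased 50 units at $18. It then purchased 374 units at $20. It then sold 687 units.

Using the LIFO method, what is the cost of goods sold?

COGS = $12,325

Sale 1 (687) [LIFO — newest first]: 374 @ $20 + 50 @ $18 + 263 @ $15 = $12,325
Ending inventory: 109 @ $13 + 377 @ $15 + 29 @ $15 = $7,507
Check: goods available $19,832 = COGS $12,325 + ending $7,507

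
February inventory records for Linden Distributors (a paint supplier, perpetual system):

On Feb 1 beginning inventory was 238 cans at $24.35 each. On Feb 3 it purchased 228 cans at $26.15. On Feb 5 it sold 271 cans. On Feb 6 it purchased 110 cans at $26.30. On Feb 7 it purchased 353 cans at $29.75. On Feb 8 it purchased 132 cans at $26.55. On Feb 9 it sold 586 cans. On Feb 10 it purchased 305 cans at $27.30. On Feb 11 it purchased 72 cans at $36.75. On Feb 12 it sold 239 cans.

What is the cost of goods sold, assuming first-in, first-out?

Feb 5, 271 sold [FIFO — oldest first]: 238 @ $24.35 + 33 @ $26.15 = $6,658.25
Feb 9, 586 sold [FIFO — oldest first]: 195 @ $26.15 + 110 @ $26.30 + 281 @ $29.75 = $16,352.00
Feb 12, 239 sold [FIFO — oldest first]: 72 @ $29.75 + 132 @ $26.55 + 35 @ $27.30 = $6,602.10
Total COGS = $6,658.25 + $16,352.00 + $6,602.10 = $29,612.35
Ending inventory: 270 @ $27.30 + 72 @ $36.75 = $10,017.00
Check: goods available $39,629.35 = COGS $29,612.35 + ending $10,017.00

COGS = $29,612.35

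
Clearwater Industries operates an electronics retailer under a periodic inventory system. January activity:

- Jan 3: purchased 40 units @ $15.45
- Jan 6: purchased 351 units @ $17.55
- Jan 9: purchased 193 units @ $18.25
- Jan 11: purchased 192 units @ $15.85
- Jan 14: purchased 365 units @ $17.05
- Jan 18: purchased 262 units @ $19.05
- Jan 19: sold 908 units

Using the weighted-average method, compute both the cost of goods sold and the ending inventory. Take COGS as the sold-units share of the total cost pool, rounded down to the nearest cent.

COGS = $15,893.46; ending inventory = $8,664.39

Jan 19, sell 908: 908/1403 × $24,557.85 → $15,893.46
Ending inventory (cost pool remaining) = $8,664.39
Check: goods available $24,557.85 = COGS $15,893.46 + ending $8,664.39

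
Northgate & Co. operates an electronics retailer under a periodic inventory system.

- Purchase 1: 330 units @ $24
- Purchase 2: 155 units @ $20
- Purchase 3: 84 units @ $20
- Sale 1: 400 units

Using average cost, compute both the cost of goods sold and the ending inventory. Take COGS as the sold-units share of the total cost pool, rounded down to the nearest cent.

COGS = $8,927.94; ending inventory = $3,772.06

Sale 1, sell 400: 400/569 × $12,700.00 → $8,927.94
Ending inventory (cost pool remaining) = $3,772.06
Check: goods available $12,700.00 = COGS $8,927.94 + ending $3,772.06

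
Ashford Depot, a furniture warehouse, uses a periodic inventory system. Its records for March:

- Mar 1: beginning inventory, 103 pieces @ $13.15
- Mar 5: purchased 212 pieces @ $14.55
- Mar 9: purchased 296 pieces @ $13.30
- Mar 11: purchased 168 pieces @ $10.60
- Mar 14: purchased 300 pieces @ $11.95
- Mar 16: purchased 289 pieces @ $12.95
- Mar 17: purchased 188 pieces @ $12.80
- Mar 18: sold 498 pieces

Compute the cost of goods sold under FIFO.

Mar 18, 498 sold [FIFO — oldest first]: 103 @ $13.15 + 212 @ $14.55 + 183 @ $13.30 = $6,872.95
Ending inventory: 113 @ $13.30 + 168 @ $10.60 + 300 @ $11.95 + 289 @ $12.95 + 188 @ $12.80 = $13,017.65
Check: goods available $19,890.60 = COGS $6,872.95 + ending $13,017.65

COGS = $6,872.95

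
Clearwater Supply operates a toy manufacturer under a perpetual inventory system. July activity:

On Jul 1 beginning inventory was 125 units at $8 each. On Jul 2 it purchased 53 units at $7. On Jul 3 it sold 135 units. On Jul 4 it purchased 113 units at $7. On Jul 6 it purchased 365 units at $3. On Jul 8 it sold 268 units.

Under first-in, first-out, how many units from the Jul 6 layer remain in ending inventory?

Jul 3, 135 sold [FIFO — oldest first]: 125 @ $8 + 10 @ $7 = $1,070
Jul 8, 268 sold [FIFO — oldest first]: 43 @ $7 + 113 @ $7 + 112 @ $3 = $1,428
Total COGS = $1,070 + $1,428 = $2,498
Ending inventory: 253 @ $3 = $759
Check: goods available $3,257 = COGS $2,498 + ending $759

253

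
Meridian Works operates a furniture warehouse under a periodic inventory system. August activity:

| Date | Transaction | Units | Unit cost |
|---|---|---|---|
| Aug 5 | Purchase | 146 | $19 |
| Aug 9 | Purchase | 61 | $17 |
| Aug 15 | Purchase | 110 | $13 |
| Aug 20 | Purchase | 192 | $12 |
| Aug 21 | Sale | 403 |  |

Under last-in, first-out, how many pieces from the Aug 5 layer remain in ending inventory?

Aug 21, 403 sold [LIFO — newest first]: 192 @ $12 + 110 @ $13 + 61 @ $17 + 40 @ $19 = $5,531
Ending inventory: 106 @ $19 = $2,014

106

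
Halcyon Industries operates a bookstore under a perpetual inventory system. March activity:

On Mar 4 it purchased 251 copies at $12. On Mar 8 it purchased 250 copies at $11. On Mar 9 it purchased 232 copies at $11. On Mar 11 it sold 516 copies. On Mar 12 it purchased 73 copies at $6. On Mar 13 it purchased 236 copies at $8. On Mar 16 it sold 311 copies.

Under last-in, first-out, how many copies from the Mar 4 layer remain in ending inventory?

Mar 11, 516 sold [LIFO — newest first]: 232 @ $11 + 250 @ $11 + 34 @ $12 = $5,710
Mar 16, 311 sold [LIFO — newest first]: 236 @ $8 + 73 @ $6 + 2 @ $12 = $2,350
Total COGS = $5,710 + $2,350 = $8,060
Ending inventory: 215 @ $12 = $2,580

215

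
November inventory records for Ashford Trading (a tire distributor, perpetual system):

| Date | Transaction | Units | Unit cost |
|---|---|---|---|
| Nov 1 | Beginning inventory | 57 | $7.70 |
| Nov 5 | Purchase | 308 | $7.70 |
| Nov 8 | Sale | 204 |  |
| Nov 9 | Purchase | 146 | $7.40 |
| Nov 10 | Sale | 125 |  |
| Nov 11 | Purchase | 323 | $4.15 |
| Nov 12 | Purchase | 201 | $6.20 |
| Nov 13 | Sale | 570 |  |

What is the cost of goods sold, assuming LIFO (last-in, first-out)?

Nov 8, 204 sold [LIFO — newest first]: 204 @ $7.70 = $1,570.80
Nov 10, 125 sold [LIFO — newest first]: 125 @ $7.40 = $925.00
Nov 13, 570 sold [LIFO — newest first]: 201 @ $6.20 + 323 @ $4.15 + 21 @ $7.40 + 25 @ $7.70 = $2,934.55
Total COGS = $1,570.80 + $925.00 + $2,934.55 = $5,430.35
Ending inventory: 57 @ $7.70 + 79 @ $7.70 = $1,047.20

COGS = $5,430.35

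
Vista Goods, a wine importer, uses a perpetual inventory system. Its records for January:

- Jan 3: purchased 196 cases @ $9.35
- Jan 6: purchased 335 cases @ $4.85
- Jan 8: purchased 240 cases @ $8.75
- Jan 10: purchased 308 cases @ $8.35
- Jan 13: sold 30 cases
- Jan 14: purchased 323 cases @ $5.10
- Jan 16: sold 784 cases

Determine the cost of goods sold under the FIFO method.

COGS = $5,916.40

Jan 13, 30 sold [FIFO — oldest first]: 30 @ $9.35 = $280.50
Jan 16, 784 sold [FIFO — oldest first]: 166 @ $9.35 + 335 @ $4.85 + 240 @ $8.75 + 43 @ $8.35 = $5,635.90
Total COGS = $280.50 + $5,635.90 = $5,916.40
Ending inventory: 265 @ $8.35 + 323 @ $5.10 = $3,860.05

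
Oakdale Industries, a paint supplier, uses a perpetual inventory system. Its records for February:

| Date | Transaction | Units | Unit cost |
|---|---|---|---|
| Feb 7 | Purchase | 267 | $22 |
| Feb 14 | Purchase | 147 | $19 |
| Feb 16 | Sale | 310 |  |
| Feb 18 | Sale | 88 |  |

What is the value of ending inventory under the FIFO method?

Ending inventory = $304

Feb 16, 310 sold [FIFO — oldest first]: 267 @ $22 + 43 @ $19 = $6,691
Feb 18, 88 sold [FIFO — oldest first]: 88 @ $19 = $1,672
Total COGS = $6,691 + $1,672 = $8,363
Ending inventory: 16 @ $19 = $304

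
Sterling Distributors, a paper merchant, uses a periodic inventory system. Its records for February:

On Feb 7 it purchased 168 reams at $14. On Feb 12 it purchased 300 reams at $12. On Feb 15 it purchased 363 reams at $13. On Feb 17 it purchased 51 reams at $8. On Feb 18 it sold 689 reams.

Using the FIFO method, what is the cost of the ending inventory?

Ending inventory = $2,254

Feb 18, 689 sold [FIFO — oldest first]: 168 @ $14 + 300 @ $12 + 221 @ $13 = $8,825
Ending inventory: 142 @ $13 + 51 @ $8 = $2,254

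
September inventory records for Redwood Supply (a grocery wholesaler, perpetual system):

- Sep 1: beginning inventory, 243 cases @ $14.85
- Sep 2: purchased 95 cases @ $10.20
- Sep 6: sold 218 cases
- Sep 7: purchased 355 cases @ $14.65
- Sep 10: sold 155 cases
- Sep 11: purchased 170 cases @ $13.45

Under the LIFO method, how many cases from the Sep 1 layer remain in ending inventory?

120

Sep 6, 218 sold [LIFO — newest first]: 95 @ $10.20 + 123 @ $14.85 = $2,795.55
Sep 10, 155 sold [LIFO — newest first]: 155 @ $14.65 = $2,270.75
Total COGS = $2,795.55 + $2,270.75 = $5,066.30
Ending inventory: 120 @ $14.85 + 200 @ $14.65 + 170 @ $13.45 = $6,998.50
Check: goods available $12,064.80 = COGS $5,066.30 + ending $6,998.50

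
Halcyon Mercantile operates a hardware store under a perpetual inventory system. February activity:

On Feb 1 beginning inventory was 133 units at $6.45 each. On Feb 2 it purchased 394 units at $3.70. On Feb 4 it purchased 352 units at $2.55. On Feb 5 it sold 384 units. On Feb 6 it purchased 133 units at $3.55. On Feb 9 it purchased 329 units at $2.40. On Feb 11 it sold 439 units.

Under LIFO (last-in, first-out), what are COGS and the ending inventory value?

Feb 5, 384 sold [LIFO — newest first]: 352 @ $2.55 + 32 @ $3.70 = $1,016.00
Feb 11, 439 sold [LIFO — newest first]: 329 @ $2.40 + 110 @ $3.55 = $1,180.10
Total COGS = $1,016.00 + $1,180.10 = $2,196.10
Ending inventory: 133 @ $6.45 + 362 @ $3.70 + 23 @ $3.55 = $2,278.90

COGS = $2,196.10; ending inventory = $2,278.90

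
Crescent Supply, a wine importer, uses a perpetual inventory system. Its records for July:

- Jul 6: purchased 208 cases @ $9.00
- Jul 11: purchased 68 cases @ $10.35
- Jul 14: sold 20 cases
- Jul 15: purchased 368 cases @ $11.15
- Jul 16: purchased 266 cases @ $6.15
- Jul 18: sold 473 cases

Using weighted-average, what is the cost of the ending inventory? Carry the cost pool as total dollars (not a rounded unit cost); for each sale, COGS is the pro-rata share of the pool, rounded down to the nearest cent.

After Jul 6: 208 on hand, pool $1,872.00 (≈ $9.0000 each)
After Jul 11: 276 on hand, pool $2,575.80 (≈ $9.3326 each)
Jul 14, sell 20: 20/276 × $2,575.80 → $186.65
After Jul 15: 624 on hand, pool $6,492.35 (≈ $10.4044 each)
After Jul 16: 890 on hand, pool $8,128.25 (≈ $9.1329 each)
Jul 18, sell 473: 473/890 × $8,128.25 → $4,319.84
Total COGS = $186.65 + $4,319.84 = $4,506.49
Ending inventory (cost pool remaining) = $3,808.41

Ending inventory = $3,808.41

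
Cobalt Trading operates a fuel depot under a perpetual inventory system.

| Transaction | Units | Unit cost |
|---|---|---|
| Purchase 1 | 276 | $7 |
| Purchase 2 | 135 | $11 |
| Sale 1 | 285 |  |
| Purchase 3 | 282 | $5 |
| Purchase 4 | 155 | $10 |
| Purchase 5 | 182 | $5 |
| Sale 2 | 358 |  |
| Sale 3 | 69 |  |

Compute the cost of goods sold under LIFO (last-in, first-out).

Sale 1 (285) [LIFO — newest first]: 135 @ $11 + 150 @ $7 = $2,535
Sale 2 (358) [LIFO — newest first]: 182 @ $5 + 155 @ $10 + 21 @ $5 = $2,565
Sale 3 (69) [LIFO — newest first]: 69 @ $5 = $345
Total COGS = $2,535 + $2,565 + $345 = $5,445
Ending inventory: 126 @ $7 + 192 @ $5 = $1,842

COGS = $5,445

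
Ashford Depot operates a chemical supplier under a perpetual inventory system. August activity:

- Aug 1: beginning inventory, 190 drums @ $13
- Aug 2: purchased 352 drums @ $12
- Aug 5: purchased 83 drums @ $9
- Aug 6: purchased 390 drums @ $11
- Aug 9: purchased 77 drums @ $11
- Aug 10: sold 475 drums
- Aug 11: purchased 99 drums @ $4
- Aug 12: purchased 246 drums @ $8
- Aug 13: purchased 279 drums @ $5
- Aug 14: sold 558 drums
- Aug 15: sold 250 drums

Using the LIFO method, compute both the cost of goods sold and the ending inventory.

COGS = $10,951; ending inventory = $5,386

Aug 10, 475 sold [LIFO — newest first]: 77 @ $11 + 390 @ $11 + 8 @ $9 = $5,209
Aug 14, 558 sold [LIFO — newest first]: 279 @ $5 + 246 @ $8 + 33 @ $4 = $3,495
Aug 15, 250 sold [LIFO — newest first]: 66 @ $4 + 75 @ $9 + 109 @ $12 = $2,247
Total COGS = $5,209 + $3,495 + $2,247 = $10,951
Ending inventory: 190 @ $13 + 243 @ $12 = $5,386
Check: goods available $16,337 = COGS $10,951 + ending $5,386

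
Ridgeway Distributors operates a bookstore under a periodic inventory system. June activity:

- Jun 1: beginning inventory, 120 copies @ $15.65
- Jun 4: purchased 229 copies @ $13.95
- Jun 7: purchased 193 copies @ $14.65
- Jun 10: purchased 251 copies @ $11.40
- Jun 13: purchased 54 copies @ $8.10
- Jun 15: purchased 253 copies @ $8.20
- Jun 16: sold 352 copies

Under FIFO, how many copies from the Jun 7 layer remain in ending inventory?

Jun 16, 352 sold [FIFO — oldest first]: 120 @ $15.65 + 229 @ $13.95 + 3 @ $14.65 = $5,116.50
Ending inventory: 190 @ $14.65 + 251 @ $11.40 + 54 @ $8.10 + 253 @ $8.20 = $8,156.90

190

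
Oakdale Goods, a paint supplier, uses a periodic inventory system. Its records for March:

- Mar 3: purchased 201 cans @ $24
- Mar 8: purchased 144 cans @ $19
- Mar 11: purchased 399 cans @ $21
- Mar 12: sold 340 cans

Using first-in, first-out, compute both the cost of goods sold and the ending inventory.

COGS = $7,465; ending inventory = $8,474

Mar 12, 340 sold [FIFO — oldest first]: 201 @ $24 + 139 @ $19 = $7,465
Ending inventory: 5 @ $19 + 399 @ $21 = $8,474
Check: goods available $15,939 = COGS $7,465 + ending $8,474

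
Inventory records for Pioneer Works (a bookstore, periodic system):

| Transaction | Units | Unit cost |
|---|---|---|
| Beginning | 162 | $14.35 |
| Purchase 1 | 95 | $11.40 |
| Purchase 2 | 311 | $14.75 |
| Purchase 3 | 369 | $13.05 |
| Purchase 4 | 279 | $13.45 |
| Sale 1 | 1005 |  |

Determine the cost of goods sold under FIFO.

Sale 1 (1005) [FIFO — oldest first]: 162 @ $14.35 + 95 @ $11.40 + 311 @ $14.75 + 369 @ $13.05 + 68 @ $13.45 = $13,725.00
Ending inventory: 211 @ $13.45 = $2,837.95

COGS = $13,725.00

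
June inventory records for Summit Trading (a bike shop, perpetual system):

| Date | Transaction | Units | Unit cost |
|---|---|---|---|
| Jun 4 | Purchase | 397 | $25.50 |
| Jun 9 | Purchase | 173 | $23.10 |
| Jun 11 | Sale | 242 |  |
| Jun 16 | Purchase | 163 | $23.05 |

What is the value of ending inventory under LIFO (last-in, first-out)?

Ending inventory = $12,121.15

Jun 11, 242 sold [LIFO — newest first]: 173 @ $23.10 + 69 @ $25.50 = $5,755.80
Ending inventory: 328 @ $25.50 + 163 @ $23.05 = $12,121.15
Check: goods available $17,876.95 = COGS $5,755.80 + ending $12,121.15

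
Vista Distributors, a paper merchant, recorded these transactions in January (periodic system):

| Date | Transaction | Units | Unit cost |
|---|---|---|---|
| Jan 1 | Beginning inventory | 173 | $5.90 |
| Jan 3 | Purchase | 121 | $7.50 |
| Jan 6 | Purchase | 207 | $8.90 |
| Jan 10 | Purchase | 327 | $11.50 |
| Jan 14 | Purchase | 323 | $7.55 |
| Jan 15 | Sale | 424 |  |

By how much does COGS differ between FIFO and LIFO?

$514.95

FIFO COGS: 173 @ $5.90 + 121 @ $7.50 + 130 @ $8.90 = $3,085.20
LIFO COGS: 323 @ $7.55 + 101 @ $11.50 = $3,600.15
Difference = |$3,085.20 − $3,600.15| = $514.95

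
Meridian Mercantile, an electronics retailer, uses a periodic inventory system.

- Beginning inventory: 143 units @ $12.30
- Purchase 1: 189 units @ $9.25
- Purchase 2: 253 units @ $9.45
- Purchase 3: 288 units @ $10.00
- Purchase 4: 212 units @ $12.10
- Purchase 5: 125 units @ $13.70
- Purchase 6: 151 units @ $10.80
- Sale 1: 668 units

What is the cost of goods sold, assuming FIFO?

Sale 1 (668) [FIFO — oldest first]: 143 @ $12.30 + 189 @ $9.25 + 253 @ $9.45 + 83 @ $10.00 = $6,728.00
Ending inventory: 205 @ $10.00 + 212 @ $12.10 + 125 @ $13.70 + 151 @ $10.80 = $7,958.50

COGS = $6,728.00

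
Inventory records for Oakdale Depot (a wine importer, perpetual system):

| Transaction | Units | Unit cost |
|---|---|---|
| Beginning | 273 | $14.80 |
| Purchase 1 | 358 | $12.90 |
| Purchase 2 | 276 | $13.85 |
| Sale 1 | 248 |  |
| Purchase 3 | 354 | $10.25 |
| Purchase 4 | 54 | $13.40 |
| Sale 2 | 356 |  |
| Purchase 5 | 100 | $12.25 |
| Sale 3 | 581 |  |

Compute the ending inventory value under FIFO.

Sale 1 (248) [FIFO — oldest first]: 248 @ $14.80 = $3,670.40
Sale 2 (356) [FIFO — oldest first]: 25 @ $14.80 + 331 @ $12.90 = $4,639.90
Sale 3 (581) [FIFO — oldest first]: 27 @ $12.90 + 276 @ $13.85 + 278 @ $10.25 = $7,020.40
Total COGS = $3,670.40 + $4,639.90 + $7,020.40 = $15,330.70
Ending inventory: 76 @ $10.25 + 54 @ $13.40 + 100 @ $12.25 = $2,727.60

Ending inventory = $2,727.60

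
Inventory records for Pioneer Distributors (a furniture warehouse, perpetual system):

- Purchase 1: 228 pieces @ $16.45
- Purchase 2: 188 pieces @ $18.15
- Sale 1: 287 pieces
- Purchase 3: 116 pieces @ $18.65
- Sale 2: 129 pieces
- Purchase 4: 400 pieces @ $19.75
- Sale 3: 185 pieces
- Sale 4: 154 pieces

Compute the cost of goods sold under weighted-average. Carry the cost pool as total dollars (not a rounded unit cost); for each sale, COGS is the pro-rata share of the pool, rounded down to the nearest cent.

After Purchase 1: 228 on hand, pool $3,750.60 (≈ $16.4500 each)
After Purchase 2: 416 on hand, pool $7,162.80 (≈ $17.2183 each)
Sale 1, sell 287: 287/416 × $7,162.80 → $4,941.64
After Purchase 3: 245 on hand, pool $4,384.56 (≈ $17.8962 each)
Sale 2, sell 129: 129/245 × $4,384.56 → $2,308.60
After Purchase 4: 516 on hand, pool $9,975.96 (≈ $19.3333 each)
Sale 3, sell 185: 185/516 × $9,975.96 → $3,576.65
Sale 4, sell 154: 154/331 × $6,399.31 → $2,977.32
Total COGS = $4,941.64 + $2,308.60 + $3,576.65 + $2,977.32 = $13,804.21
Ending inventory (cost pool remaining) = $3,421.99
Check: goods available $17,226.20 = COGS $13,804.21 + ending $3,421.99

COGS = $13,804.21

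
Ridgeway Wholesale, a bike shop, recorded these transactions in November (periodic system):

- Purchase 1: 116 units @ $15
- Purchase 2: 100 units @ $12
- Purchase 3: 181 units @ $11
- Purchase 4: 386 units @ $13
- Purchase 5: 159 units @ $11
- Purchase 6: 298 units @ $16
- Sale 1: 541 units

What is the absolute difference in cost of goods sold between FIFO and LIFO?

$806

FIFO COGS: 116 @ $15 + 100 @ $12 + 181 @ $11 + 144 @ $13 = $6,803
LIFO COGS: 298 @ $16 + 159 @ $11 + 84 @ $13 = $7,609
Difference = |$6,803 − $7,609| = $806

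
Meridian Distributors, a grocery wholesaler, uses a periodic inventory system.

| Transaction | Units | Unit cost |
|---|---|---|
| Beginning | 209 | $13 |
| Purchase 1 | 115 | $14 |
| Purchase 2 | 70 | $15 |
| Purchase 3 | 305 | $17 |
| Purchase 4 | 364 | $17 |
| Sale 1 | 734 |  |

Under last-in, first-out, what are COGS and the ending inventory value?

COGS = $12,348; ending inventory = $4,402

Sale 1 (734) [LIFO — newest first]: 364 @ $17 + 305 @ $17 + 65 @ $15 = $12,348
Ending inventory: 209 @ $13 + 115 @ $14 + 5 @ $15 = $4,402
Check: goods available $16,750 = COGS $12,348 + ending $4,402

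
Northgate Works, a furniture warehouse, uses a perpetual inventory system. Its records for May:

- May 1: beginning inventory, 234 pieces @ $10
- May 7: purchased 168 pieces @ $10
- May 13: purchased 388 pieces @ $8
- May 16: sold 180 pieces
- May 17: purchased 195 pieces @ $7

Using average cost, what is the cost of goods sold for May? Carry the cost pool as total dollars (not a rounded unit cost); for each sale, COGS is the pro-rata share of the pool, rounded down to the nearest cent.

COGS = $1,623.18

After May 1: 234 on hand, pool $2,340.00 (≈ $10.0000 each)
After May 7: 402 on hand, pool $4,020.00 (≈ $10.0000 each)
After May 13: 790 on hand, pool $7,124.00 (≈ $9.0177 each)
May 16, sell 180: 180/790 × $7,124.00 → $1,623.18
After May 17: 805 on hand, pool $6,865.82 (≈ $8.5290 each)
Ending inventory (cost pool remaining) = $6,865.82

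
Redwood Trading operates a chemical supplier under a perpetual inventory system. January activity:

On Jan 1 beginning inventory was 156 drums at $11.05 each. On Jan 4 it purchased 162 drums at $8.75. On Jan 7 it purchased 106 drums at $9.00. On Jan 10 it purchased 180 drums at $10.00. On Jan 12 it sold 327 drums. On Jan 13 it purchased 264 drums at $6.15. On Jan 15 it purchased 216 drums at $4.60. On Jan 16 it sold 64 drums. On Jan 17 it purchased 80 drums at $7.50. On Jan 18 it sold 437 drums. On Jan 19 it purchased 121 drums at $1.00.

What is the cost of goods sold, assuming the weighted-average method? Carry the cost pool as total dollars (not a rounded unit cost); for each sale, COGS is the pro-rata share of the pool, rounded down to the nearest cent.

After Jan 1: 156 on hand, pool $1,723.80 (≈ $11.0500 each)
After Jan 4: 318 on hand, pool $3,141.30 (≈ $9.8783 each)
After Jan 7: 424 on hand, pool $4,095.30 (≈ $9.6587 each)
After Jan 10: 604 on hand, pool $5,895.30 (≈ $9.7604 each)
Jan 12, sell 327: 327/604 × $5,895.30 → $3,191.66
After Jan 13: 541 on hand, pool $4,327.24 (≈ $7.9986 each)
After Jan 15: 757 on hand, pool $5,320.84 (≈ $7.0289 each)
Jan 16, sell 64: 64/757 × $5,320.84 → $449.84
After Jan 17: 773 on hand, pool $5,471.00 (≈ $7.0776 each)
Jan 18, sell 437: 437/773 × $5,471.00 → $3,092.91
After Jan 19: 457 on hand, pool $2,499.09 (≈ $5.4685 each)
Total COGS = $3,191.66 + $449.84 + $3,092.91 = $6,734.41
Ending inventory (cost pool remaining) = $2,499.09
Check: goods available $9,233.50 = COGS $6,734.41 + ending $2,499.09

COGS = $6,734.41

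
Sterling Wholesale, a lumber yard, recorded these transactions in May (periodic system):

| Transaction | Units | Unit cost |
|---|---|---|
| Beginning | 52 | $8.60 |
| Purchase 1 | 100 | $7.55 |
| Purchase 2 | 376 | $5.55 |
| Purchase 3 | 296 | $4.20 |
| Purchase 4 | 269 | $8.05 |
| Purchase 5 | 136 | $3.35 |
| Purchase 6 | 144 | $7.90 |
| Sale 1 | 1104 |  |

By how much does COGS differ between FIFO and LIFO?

$295.20

FIFO COGS: 52 @ $8.60 + 100 @ $7.55 + 376 @ $5.55 + 296 @ $4.20 + 269 @ $8.05 + 11 @ $3.35 = $6,734.50
LIFO COGS: 144 @ $7.90 + 136 @ $3.35 + 269 @ $8.05 + 296 @ $4.20 + 259 @ $5.55 = $6,439.30
Difference = |$6,734.50 − $6,439.30| = $295.20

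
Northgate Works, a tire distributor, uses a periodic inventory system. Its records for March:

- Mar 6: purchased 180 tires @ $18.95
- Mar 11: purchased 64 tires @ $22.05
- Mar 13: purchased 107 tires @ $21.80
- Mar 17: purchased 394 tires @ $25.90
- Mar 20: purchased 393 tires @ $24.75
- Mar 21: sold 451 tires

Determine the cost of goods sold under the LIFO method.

Mar 21, 451 sold [LIFO — newest first]: 393 @ $24.75 + 58 @ $25.90 = $11,228.95
Ending inventory: 180 @ $18.95 + 64 @ $22.05 + 107 @ $21.80 + 336 @ $25.90 = $15,857.20

COGS = $11,228.95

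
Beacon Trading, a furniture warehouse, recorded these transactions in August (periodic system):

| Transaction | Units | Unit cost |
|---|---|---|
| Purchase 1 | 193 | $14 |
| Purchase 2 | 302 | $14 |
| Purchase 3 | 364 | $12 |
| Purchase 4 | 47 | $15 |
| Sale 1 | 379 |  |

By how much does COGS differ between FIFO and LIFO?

FIFO COGS: 193 @ $14 + 186 @ $14 = $5,306
LIFO COGS: 47 @ $15 + 332 @ $12 = $4,689
Difference = |$5,306 − $4,689| = $617

$617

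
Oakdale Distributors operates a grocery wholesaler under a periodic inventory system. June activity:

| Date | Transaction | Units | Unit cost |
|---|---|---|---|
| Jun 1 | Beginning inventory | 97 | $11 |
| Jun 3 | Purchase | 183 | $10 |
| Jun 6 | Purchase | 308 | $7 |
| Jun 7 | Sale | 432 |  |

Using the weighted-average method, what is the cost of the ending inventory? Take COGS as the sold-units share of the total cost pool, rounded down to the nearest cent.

Jun 7, sell 432: 432/588 × $5,053.00 → $3,712.40
Ending inventory (cost pool remaining) = $1,340.60
Check: goods available $5,053.00 = COGS $3,712.40 + ending $1,340.60

Ending inventory = $1,340.60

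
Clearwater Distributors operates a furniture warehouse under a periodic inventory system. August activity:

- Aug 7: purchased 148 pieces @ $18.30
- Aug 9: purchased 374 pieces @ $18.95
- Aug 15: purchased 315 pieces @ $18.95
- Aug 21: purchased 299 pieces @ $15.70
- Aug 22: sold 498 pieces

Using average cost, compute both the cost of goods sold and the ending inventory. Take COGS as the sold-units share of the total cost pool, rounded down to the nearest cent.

Aug 22, sell 498: 498/1136 × $20,459.25 → $8,968.93
Ending inventory (cost pool remaining) = $11,490.32
Check: goods available $20,459.25 = COGS $8,968.93 + ending $11,490.32

COGS = $8,968.93; ending inventory = $11,490.32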